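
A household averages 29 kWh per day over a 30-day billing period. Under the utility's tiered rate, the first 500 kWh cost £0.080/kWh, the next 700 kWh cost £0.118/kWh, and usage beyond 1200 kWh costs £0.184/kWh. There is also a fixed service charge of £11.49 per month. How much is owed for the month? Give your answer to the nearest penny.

£95.15

Usage = 29 kWh/day × 30 days = 870 kWh
First 500 kWh × £0.080 = £40.00
Next 370 kWh × £0.118 = £43.66
Remaining tier: 0 kWh (not reached)
Energy charge = £83.66; + service £11.49 = £95.15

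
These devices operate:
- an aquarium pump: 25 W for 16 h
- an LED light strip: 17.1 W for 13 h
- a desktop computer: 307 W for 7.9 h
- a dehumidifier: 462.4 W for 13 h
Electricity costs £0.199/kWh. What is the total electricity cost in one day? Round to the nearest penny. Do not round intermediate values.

£1.80

aquarium pump: 25 W × 16 h = 400 Wh = 0.4 kWh
LED light strip: 17.1 W × 13 h = 222 Wh = 0.2223 kWh
desktop computer: 307 W × 7.9 h = 2,425 Wh = 2.425 kWh
dehumidifier: 462.4 W × 13 h = 6,011 Wh = 6.011 kWh
Total energy = 0.4 + 0.2223 + 2.425 + 6.011 = 9.059 kWh
Cost = 9.059 kWh × £0.199 = £1.80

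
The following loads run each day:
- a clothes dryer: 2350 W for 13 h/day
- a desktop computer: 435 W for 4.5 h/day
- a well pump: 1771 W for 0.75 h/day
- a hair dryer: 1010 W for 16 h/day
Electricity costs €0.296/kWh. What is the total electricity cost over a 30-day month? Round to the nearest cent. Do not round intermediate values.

€443.96

clothes dryer: 2350 W × 13 h × 30 d = 916,500 Wh = 916.5 kWh
desktop computer: 435 W × 4.5 h × 30 d = 58,725 Wh = 58.73 kWh
well pump: 1771 W × 0.75 h × 30 d = 39,848 Wh = 39.85 kWh
hair dryer: 1010 W × 16 h × 30 d = 484,800 Wh = 484.8 kWh
Total energy = 916.5 + 58.73 + 39.85 + 484.8 = 1,500 kWh
Cost = 1,500 kWh × €0.296 = €443.96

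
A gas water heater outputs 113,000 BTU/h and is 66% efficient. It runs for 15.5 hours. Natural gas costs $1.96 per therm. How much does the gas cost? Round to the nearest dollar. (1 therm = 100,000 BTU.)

$52

Heat delivered = 113,000 BTU/h × 15.5 h = 1,751,500 BTU
Gas input = 1,751,500 / 0.66 = 2,653,788 BTU
= 2,653,788 / 100,000 = 26.54 therm
Cost = 26.54 × $1.96/therm = $52.01 ≈ $52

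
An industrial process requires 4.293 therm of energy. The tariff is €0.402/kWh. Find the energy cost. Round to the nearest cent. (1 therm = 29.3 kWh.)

€50.57

4.293 therm × (29.3 kWh/therm) = 125.8 kWh
Cost = 125.8 kWh × €0.402/kWh = €50.57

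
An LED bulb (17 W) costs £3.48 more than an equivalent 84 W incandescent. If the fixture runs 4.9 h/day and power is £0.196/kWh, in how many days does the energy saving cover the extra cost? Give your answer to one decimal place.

Power saved = 84 − 17 = 67 W
Daily energy saved = 67 W × 4.9 h = 328.3 Wh = 0.3283 kWh
Daily savings = 0.3283 × £0.196 = £0.0643
Payback = £3.48 / £0.0643 per day = 54.08 days

54.1 days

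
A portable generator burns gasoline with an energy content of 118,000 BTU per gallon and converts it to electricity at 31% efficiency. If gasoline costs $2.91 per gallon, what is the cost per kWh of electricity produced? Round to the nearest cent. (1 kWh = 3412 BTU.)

Electrical output per gallon = 118,000 BTU × 0.31 / 3412 BTU/kWh = 10.72 kWh
Cost per kWh = $2.91 / 10.72 kWh = $0.271

$0.27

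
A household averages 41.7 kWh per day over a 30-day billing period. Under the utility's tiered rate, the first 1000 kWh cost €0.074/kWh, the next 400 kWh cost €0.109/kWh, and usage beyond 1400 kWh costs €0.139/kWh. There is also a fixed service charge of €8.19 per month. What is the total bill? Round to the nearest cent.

Usage = 41.7 kWh/day × 30 days = 1251 kWh
First 1000 kWh × €0.074 = €74.00
Next 251 kWh × €0.109 = €27.36
Remaining tier: 0 kWh (not reached)
Energy charge = €101.36; + service €8.19 = €109.55

€109.55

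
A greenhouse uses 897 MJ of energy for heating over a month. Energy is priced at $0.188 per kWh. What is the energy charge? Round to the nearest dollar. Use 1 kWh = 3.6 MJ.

897 MJ × (0.27778 kWh/MJ) = 249.2 kWh
Cost = 249.2 kWh × $0.188/kWh = $46.84 ≈ $47

$47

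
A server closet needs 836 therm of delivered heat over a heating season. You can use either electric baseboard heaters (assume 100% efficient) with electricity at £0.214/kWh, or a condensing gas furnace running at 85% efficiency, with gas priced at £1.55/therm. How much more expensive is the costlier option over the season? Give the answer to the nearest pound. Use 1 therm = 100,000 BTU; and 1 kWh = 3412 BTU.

Heat load = 836 therm × 100,000 = 83,600,000 BTU
Gas: input = 83,600,000 / 0.85 = 98,352,941 BTU = 983.5 therm → 983.5 × £1.55 = £1,524.47
Electric: 83,600,000 BTU / 3412 = 24,500 kWh → × £0.214 = £5,243.38
Difference = |£1,524.47 − £5,243.38| = £3,718.91 ≈ £3719

£3719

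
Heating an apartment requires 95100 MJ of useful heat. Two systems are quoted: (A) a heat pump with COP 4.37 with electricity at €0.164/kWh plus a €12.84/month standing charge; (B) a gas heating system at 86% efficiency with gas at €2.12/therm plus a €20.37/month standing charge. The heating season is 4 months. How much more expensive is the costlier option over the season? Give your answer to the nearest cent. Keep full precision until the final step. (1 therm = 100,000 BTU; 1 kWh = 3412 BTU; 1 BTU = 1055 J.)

Heat load = 95100 MJ = 95,100,000,000 J / 1055 = 90,142,180 BTU
Gas: input = 90,142,180 / 0.86 = 104,816,488 BTU = 1,048 therm → 1,048 × €2.12 = €2,222.11; + 4 × €20.37 standing = €2,303.59
Heat pump: 90,142,180 BTU / 3412 = 26,420 kWh heat; / 4.37 = 6,046 kWh in → × €0.164 = €991.47; + 4 × €12.84 standing = €1,042.83
Difference = |€2,303.59 − €1,042.83| = €1,260.76

€1260.76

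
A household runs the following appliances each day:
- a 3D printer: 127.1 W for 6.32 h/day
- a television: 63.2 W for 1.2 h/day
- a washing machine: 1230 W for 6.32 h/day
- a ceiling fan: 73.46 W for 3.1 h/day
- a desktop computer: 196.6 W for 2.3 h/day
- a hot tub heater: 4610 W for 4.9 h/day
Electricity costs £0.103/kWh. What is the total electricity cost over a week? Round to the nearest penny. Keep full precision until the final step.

£23.02

3D printer: 127.1 W × 6.32 h × 7 d = 5,623 Wh = 5.623 kWh
television: 63.2 W × 1.2 h × 7 d = 531 Wh = 0.5309 kWh
washing machine: 1230 W × 6.32 h × 7 d = 54,415 Wh = 54.42 kWh
ceiling fan: 73.46 W × 3.1 h × 7 d = 1,594 Wh = 1.594 kWh
desktop computer: 196.6 W × 2.3 h × 7 d = 3,165 Wh = 3.165 kWh
hot tub heater: 4610 W × 4.9 h × 7 d = 158,123 Wh = 158.1 kWh
Total energy = 5.623 + 0.5309 + 54.42 + 1.594 + 3.165 + 158.1 = 223.5 kWh
Cost = 223.5 kWh × £0.103 = £23.02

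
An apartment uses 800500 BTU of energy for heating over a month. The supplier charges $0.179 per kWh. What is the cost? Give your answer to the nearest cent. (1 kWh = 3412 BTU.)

800500 BTU × (0.00029308 kWh/BTU) = 234.6 kWh
Cost = 234.6 kWh × $0.179/kWh = $42.00

$42.00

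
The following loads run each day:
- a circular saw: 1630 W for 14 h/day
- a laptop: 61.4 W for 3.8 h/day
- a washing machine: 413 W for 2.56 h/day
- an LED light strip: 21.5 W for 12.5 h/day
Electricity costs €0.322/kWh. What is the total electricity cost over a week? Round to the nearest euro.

circular saw: 1630 W × 14 h × 7 d = 159,740 Wh = 159.7 kWh
laptop: 61.4 W × 3.8 h × 7 d = 1,633 Wh = 1.633 kWh
washing machine: 413 W × 2.56 h × 7 d = 7,401 Wh = 7.401 kWh
LED light strip: 21.5 W × 12.5 h × 7 d = 1,881 Wh = 1.881 kWh
Total energy = 159.7 + 1.633 + 7.401 + 1.881 = 170.7 kWh
Cost = 170.7 kWh × €0.322 = €54.95 ≈ €55

€55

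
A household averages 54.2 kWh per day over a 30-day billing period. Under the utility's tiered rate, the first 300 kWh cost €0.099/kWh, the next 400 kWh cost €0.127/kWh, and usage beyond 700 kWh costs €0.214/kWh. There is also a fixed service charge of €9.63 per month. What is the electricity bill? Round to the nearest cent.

Usage = 54.2 kWh/day × 30 days = 1626 kWh
First 300 kWh × €0.099 = €29.70
Next 400 kWh × €0.127 = €50.80
Remaining 926 kWh × €0.214 = €198.16
Energy charge = €278.66; + service €9.63 = €288.29

€288.29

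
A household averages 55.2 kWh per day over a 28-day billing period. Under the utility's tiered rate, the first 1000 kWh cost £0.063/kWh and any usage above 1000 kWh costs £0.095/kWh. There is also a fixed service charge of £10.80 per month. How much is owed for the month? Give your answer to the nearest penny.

£125.63

Usage = 55.2 kWh/day × 28 days = 1545.6 kWh
First 1000 kWh × £0.063 = £63.00
Remaining 545.6 kWh × £0.095 = £51.83
Energy charge = £114.83; + service £10.80 = £125.63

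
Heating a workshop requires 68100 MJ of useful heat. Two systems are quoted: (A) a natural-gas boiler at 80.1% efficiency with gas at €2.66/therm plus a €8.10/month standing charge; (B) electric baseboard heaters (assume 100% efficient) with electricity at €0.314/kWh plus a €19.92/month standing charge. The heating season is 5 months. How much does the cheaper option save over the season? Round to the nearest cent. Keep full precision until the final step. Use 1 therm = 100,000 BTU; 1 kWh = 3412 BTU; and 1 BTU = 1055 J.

€3855.89

Heat load = 68100 MJ = 68,100,000,000 J / 1055 = 64,549,763 BTU
Gas: input = 64,549,763 / 0.801 = 80,586,471 BTU = 805.9 therm → 805.9 × €2.66 = €2,143.60; + 5 × €8.10 standing = €2,184.10
Electric: 64,549,763 BTU / 3412 = 18,920 kWh → × €0.314 = €5,940.39; + 5 × €19.92 standing = €6,039.99
Difference = |€2,184.10 − €6,039.99| = €3,855.89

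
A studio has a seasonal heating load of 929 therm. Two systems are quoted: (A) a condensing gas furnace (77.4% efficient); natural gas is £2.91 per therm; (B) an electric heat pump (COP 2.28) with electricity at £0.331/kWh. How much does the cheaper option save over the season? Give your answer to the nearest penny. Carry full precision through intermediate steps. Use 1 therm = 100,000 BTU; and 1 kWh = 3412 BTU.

Heat load = 929 therm × 100,000 = 92,900,000 BTU
Gas: input = 92,900,000 / 0.774 = 120,025,840 BTU = 1,200 therm → 1,200 × £2.91 = £3,492.75
Heat pump: 92,900,000 BTU / 3412 = 27,230 kWh heat; / 2.28 = 11,940 kWh in → × £0.331 = £3,952.75
Difference = |£3,492.75 − £3,952.75| = £460.00

£460.00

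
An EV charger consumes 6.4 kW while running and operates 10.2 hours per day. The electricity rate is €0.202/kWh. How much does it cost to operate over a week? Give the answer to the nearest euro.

Energy = 6400 W × 10.2 h/day × 7 days = 456,960 Wh = 457 kWh
Cost = 457 kWh × €0.202/kWh = €92.31 ≈ €92

€92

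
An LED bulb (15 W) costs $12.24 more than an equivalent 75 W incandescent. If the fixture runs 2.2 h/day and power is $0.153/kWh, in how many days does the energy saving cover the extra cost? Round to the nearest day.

Power saved = 75 − 15 = 60 W
Daily energy saved = 60 W × 2.2 h = 132 Wh = 0.132 kWh
Daily savings = 0.132 × $0.153 = $0.0202
Payback = $12.24 / $0.0202 per day = 606.1 days

606 days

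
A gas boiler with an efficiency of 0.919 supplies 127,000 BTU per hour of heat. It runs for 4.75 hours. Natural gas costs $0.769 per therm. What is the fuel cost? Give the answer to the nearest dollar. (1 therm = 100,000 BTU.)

Heat delivered = 127,000 BTU/h × 4.75 h = 603,250 BTU
Gas input = 603,250 / 0.919 = 656,420 BTU
= 656,420 / 100,000 = 6.564 therm
Cost = 6.564 × $0.769/therm = $5.05 ≈ $5

$5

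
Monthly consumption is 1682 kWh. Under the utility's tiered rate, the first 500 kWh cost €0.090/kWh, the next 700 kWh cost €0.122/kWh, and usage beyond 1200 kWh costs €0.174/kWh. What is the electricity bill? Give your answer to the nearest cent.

€214.27

First 500 kWh × €0.090 = €45.00
Next 700 kWh × €0.122 = €85.40
Remaining 482 kWh × €0.174 = €83.87
Total = €214.27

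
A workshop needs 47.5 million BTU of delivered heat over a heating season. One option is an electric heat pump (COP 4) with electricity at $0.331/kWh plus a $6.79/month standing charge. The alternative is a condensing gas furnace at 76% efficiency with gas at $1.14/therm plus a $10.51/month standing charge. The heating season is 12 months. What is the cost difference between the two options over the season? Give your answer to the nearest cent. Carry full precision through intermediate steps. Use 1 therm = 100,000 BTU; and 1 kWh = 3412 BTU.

$394.86

Heat load = 47.5 × 10⁶ BTU = 47,500,000 BTU
Gas: input = 47,500,000 / 0.76 = 62,500,000 BTU = 625 therm → 625 × $1.14 = $712.50; + 12 × $10.51 standing = $838.62
Heat pump: 47,500,000 BTU / 3412 = 13,920 kWh heat; / 4 = 3,480 kWh in → × $0.331 = $1,152.00; + 12 × $6.79 standing = $1,233.48
Difference = |$838.62 − $1,233.48| = $394.86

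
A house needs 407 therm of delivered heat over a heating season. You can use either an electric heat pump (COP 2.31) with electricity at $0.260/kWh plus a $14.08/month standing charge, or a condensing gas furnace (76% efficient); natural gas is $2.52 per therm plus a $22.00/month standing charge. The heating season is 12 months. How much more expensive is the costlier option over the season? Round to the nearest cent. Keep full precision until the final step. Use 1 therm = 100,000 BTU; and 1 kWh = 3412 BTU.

Heat load = 407 therm × 100,000 = 40,700,000 BTU
Gas: input = 40,700,000 / 0.76 = 53,552,632 BTU = 535.5 therm → 535.5 × $2.52 = $1,349.53; + 12 × $22.00 standing = $1,613.53
Heat pump: 40,700,000 BTU / 3412 = 11,930 kWh heat; / 2.31 = 5,164 kWh in → × $0.260 = $1,342.60; + 12 × $14.08 standing = $1,511.56
Difference = |$1,613.53 − $1,511.56| = $101.97

$101.97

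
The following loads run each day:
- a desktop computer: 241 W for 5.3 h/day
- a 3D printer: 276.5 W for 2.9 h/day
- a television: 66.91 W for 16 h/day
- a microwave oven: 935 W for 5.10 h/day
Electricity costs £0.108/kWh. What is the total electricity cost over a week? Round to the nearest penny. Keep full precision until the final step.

£5.99

desktop computer: 241 W × 5.3 h × 7 d = 8,941 Wh = 8.941 kWh
3D printer: 276.5 W × 2.9 h × 7 d = 5,613 Wh = 5.613 kWh
television: 66.91 W × 16 h × 7 d = 7,494 Wh = 7.494 kWh
microwave oven: 935 W × 5.10 h × 7 d = 33,380 Wh = 33.38 kWh
Total energy = 8.941 + 5.613 + 7.494 + 33.38 = 55.43 kWh
Cost = 55.43 kWh × £0.108 = £5.99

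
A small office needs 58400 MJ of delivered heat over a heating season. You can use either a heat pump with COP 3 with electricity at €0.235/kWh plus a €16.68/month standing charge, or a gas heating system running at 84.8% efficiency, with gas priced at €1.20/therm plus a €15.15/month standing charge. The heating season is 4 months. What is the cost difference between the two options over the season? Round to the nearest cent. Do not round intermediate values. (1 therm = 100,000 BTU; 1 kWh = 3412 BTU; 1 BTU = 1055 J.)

Heat load = 58400 MJ = 58,400,000,000 J / 1055 = 55,355,450 BTU
Gas: input = 55,355,450 / 0.848 = 65,277,654 BTU = 652.8 therm → 652.8 × €1.20 = €783.33; + 4 × €15.15 standing = €843.93
Heat pump: 55,355,450 BTU / 3412 = 16,220 kWh heat; / 3 = 5,408 kWh in → × €0.235 = €1,270.86; + 4 × €16.68 standing = €1,337.58
Difference = |€843.93 − €1,337.58| = €493.65

€493.65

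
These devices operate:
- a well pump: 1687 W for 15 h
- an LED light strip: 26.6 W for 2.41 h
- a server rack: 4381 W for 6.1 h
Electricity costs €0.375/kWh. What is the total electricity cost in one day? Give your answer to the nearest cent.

well pump: 1687 W × 15 h = 25,305 Wh = 25.3 kWh
LED light strip: 26.6 W × 2.41 h = 64 Wh = 0.06411 kWh
server rack: 4381 W × 6.1 h = 26,724 Wh = 26.72 kWh
Total energy = 25.3 + 0.06411 + 26.72 = 52.09 kWh
Cost = 52.09 kWh × €0.375 = €19.53

€19.53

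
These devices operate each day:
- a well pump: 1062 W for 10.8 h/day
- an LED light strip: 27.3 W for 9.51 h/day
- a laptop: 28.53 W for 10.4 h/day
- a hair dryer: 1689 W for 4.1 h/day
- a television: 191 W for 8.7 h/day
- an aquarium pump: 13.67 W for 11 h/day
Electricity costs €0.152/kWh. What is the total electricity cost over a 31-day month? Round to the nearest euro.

well pump: 1062 W × 10.8 h × 31 d = 355,558 Wh = 355.6 kWh
LED light strip: 27.3 W × 9.51 h × 31 d = 8,048 Wh = 8.048 kWh
laptop: 28.53 W × 10.4 h × 31 d = 9,198 Wh = 9.198 kWh
hair dryer: 1689 W × 4.1 h × 31 d = 214,672 Wh = 214.7 kWh
television: 191 W × 8.7 h × 31 d = 51,513 Wh = 51.51 kWh
aquarium pump: 13.67 W × 11 h × 31 d = 4,661 Wh = 4.661 kWh
Total energy = 355.6 + 8.048 + 9.198 + 214.7 + 51.51 + 4.661 = 643.7 kWh
Cost = 643.7 kWh × €0.152 = €97.83 ≈ €98

€98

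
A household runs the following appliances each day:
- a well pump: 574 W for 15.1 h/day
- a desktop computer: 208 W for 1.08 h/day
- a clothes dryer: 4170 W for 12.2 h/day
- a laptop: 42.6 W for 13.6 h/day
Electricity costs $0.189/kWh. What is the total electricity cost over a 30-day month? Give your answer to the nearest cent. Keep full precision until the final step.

$342.16

well pump: 574 W × 15.1 h × 30 d = 260,022 Wh = 260 kWh
desktop computer: 208 W × 1.08 h × 30 d = 6,739 Wh = 6.739 kWh
clothes dryer: 4170 W × 12.2 h × 30 d = 1,526,220 Wh = 1,526 kWh
laptop: 42.6 W × 13.6 h × 30 d = 17,381 Wh = 17.38 kWh
Total energy = 260 + 6.739 + 1,526 + 17.38 = 1,810 kWh
Cost = 1,810 kWh × $0.189 = $342.16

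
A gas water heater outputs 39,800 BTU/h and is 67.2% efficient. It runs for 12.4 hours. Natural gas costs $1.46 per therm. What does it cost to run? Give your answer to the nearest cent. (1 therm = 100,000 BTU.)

Heat delivered = 39,800 BTU/h × 12.4 h = 493,520 BTU
Gas input = 493,520 / 0.672 = 734,405 BTU
= 734,405 / 100,000 = 7.344 therm
Cost = 7.344 × $1.46/therm = $10.72

$10.72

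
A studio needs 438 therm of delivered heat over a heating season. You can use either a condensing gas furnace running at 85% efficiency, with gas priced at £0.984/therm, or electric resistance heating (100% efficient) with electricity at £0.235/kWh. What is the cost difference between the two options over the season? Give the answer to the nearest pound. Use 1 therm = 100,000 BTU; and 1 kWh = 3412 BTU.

£2510

Heat load = 438 therm × 100,000 = 43,800,000 BTU
Gas: input = 43,800,000 / 0.85 = 51,529,412 BTU = 515.3 therm → 515.3 × £0.984 = £507.05
Electric: 43,800,000 BTU / 3412 = 12,840 kWh → × £0.235 = £3,016.71
Difference = |£507.05 − £3,016.71| = £2,509.66 ≈ £2510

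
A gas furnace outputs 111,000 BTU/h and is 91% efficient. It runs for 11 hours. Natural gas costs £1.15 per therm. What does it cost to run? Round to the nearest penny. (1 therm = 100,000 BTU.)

£15.43

Heat delivered = 111,000 BTU/h × 11 h = 1,221,000 BTU
Gas input = 1,221,000 / 0.91 = 1,341,758 BTU
= 1,341,758 / 100,000 = 13.42 therm
Cost = 13.42 × £1.15/therm = £15.43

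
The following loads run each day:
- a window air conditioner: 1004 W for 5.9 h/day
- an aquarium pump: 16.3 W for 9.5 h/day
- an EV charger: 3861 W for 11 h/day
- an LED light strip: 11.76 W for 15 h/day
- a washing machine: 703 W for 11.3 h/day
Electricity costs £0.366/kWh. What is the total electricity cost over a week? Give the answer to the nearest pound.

window air conditioner: 1004 W × 5.9 h × 7 d = 41,465 Wh = 41.47 kWh
aquarium pump: 16.3 W × 9.5 h × 7 d = 1,084 Wh = 1.084 kWh
EV charger: 3861 W × 11 h × 7 d = 297,297 Wh = 297.3 kWh
LED light strip: 11.76 W × 15 h × 7 d = 1,235 Wh = 1.235 kWh
washing machine: 703 W × 11.3 h × 7 d = 55,607 Wh = 55.61 kWh
Total energy = 41.47 + 1.084 + 297.3 + 1.235 + 55.61 = 396.7 kWh
Cost = 396.7 kWh × £0.366 = £145.19 ≈ £145

£145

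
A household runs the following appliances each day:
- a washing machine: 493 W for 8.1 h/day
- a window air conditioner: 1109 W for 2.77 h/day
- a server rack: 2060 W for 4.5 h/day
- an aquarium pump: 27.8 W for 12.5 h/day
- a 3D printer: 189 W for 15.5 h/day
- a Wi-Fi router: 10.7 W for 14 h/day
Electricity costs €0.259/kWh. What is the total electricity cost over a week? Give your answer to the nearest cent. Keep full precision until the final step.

washing machine: 493 W × 8.1 h × 7 d = 27,953 Wh = 27.95 kWh
window air conditioner: 1109 W × 2.77 h × 7 d = 21,504 Wh = 21.5 kWh
server rack: 2060 W × 4.5 h × 7 d = 64,890 Wh = 64.89 kWh
aquarium pump: 27.8 W × 12.5 h × 7 d = 2,432 Wh = 2.433 kWh
3D printer: 189 W × 15.5 h × 7 d = 20,506 Wh = 20.51 kWh
Wi-Fi router: 10.7 W × 14 h × 7 d = 1,049 Wh = 1.049 kWh
Total energy = 27.95 + 21.5 + 64.89 + 2.433 + 20.51 + 1.049 = 138.3 kWh
Cost = 138.3 kWh × €0.259 = €35.83

€35.83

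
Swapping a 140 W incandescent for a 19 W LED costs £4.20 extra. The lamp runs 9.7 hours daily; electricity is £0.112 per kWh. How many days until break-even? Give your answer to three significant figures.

Power saved = 140 − 19 = 121 W
Daily energy saved = 121 W × 9.7 h = 1174 Wh = 1.1737 kWh
Daily savings = 1.1737 × £0.112 = £0.1315
Payback = £4.20 / £0.1315 per day = 31.95 days

32 days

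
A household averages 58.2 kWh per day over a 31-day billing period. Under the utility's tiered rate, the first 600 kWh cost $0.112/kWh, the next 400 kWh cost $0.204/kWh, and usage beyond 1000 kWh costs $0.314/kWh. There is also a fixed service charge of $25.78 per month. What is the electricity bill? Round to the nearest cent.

$427.10

Usage = 58.2 kWh/day × 31 days = 1804.2 kWh
First 600 kWh × $0.112 = $67.20
Next 400 kWh × $0.204 = $81.60
Remaining 804.2 kWh × $0.314 = $252.52
Energy charge = $401.32; + service $25.78 = $427.10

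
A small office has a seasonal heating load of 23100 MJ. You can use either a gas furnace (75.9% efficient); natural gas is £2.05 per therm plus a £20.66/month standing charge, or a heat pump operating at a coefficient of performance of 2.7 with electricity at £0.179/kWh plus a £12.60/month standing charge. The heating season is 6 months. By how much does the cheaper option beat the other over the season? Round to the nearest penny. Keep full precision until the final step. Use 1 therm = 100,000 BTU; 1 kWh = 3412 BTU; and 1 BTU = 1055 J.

£214.31

Heat load = 23100 MJ = 23,100,000,000 J / 1055 = 21,895,735 BTU
Gas: input = 21,895,735 / 0.759 = 28,848,135 BTU = 288.5 therm → 288.5 × £2.05 = £591.39; + 6 × £20.66 standing = £715.35
Heat pump: 21,895,735 BTU / 3412 = 6,417 kWh heat; / 2.7 = 2,377 kWh in → × £0.179 = £425.44; + 6 × £12.60 standing = £501.04
Difference = |£715.35 − £501.04| = £214.31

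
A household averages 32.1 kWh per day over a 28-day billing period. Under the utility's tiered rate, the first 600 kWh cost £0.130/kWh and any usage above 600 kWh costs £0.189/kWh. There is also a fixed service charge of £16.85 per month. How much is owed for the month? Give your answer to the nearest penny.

£151.32

Usage = 32.1 kWh/day × 28 days = 898.8 kWh
First 600 kWh × £0.130 = £78.00
Remaining 298.8 kWh × £0.189 = £56.47
Energy charge = £134.47; + service £16.85 = £151.32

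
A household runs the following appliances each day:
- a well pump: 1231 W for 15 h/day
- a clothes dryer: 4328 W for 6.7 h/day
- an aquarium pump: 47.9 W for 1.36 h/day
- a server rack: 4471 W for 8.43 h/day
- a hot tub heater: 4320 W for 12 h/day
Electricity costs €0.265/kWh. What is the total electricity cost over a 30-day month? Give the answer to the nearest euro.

€1090

well pump: 1231 W × 15 h × 30 d = 553,950 Wh = 554 kWh
clothes dryer: 4328 W × 6.7 h × 30 d = 869,928 Wh = 869.9 kWh
aquarium pump: 47.9 W × 1.36 h × 30 d = 1,954 Wh = 1.954 kWh
server rack: 4471 W × 8.43 h × 30 d = 1,130,716 Wh = 1,131 kWh
hot tub heater: 4320 W × 12 h × 30 d = 1,555,200 Wh = 1,555 kWh
Total energy = 554 + 869.9 + 1.954 + 1,131 + 1,555 = 4,112 kWh
Cost = 4,112 kWh × €0.265 = €1,089.61 ≈ €1090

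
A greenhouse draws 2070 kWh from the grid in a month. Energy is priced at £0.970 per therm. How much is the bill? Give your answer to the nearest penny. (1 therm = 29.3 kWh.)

£68.53

2070 kWh × (0.03413 therm/kWh) = 70.65 therm
Cost = 70.65 therm × £0.970/therm = £68.53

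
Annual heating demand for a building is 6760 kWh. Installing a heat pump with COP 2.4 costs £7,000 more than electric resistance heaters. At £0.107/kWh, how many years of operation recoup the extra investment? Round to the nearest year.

17 years

Resistance: 6760 kWh × £0.107 = £723.32/yr
Heat pump: 6760 / 2.4 = 2817 kWh in → × £0.107 = £301.38/yr
Annual savings = £421.94
Payback = £7,000 / £421.94 = 16.6 years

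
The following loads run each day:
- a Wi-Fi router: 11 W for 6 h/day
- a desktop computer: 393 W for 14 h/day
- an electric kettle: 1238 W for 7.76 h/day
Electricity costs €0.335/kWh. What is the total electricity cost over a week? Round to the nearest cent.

Wi-Fi router: 11 W × 6 h × 7 d = 462 Wh = 0.462 kWh
desktop computer: 393 W × 14 h × 7 d = 38,514 Wh = 38.51 kWh
electric kettle: 1238 W × 7.76 h × 7 d = 67,248 Wh = 67.25 kWh
Total energy = 0.462 + 38.51 + 67.25 = 106.2 kWh
Cost = 106.2 kWh × €0.335 = €35.59

€35.59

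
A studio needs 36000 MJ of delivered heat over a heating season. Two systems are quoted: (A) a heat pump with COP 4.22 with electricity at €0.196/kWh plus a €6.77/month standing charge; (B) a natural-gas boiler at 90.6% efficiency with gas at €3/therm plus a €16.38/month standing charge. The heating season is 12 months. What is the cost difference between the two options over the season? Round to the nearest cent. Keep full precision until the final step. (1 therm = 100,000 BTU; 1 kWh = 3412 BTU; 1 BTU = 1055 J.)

Heat load = 36000 MJ = 36,000,000,000 J / 1055 = 34,123,223 BTU
Gas: input = 34,123,223 / 0.906 = 37,663,601 BTU = 376.6 therm → 376.6 × €3 = €1,129.91; + 12 × €16.38 standing = €1,326.47
Heat pump: 34,123,223 BTU / 3412 = 10,000 kWh heat; / 4.22 = 2,370 kWh in → × €0.196 = €464.50; + 12 × €6.77 standing = €545.74
Difference = |€1,326.47 − €545.74| = €780.73

€780.73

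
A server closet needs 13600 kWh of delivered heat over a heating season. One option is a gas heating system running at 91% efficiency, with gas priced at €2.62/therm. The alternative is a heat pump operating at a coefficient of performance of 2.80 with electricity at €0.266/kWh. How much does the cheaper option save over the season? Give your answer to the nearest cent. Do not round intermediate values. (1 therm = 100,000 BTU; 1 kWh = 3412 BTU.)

Heat load = 13600 kWh × 3412 = 46,403,200 BTU
Gas: input = 46,403,200 / 0.91 = 50,992,527 BTU = 509.9 therm → 509.9 × €2.62 = €1,336.00
Heat pump: 46,403,200 BTU / 3412 = 13,600 kWh heat; / 2.80 = 4,857 kWh in → × €0.266 = €1,292.00
Difference = |€1,336.00 − €1,292.00| = €44.00

€44.00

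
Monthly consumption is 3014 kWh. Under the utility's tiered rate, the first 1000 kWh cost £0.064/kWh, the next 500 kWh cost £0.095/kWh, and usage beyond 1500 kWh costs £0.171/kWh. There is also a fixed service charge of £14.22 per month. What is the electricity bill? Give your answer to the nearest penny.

£384.61

First 1000 kWh × £0.064 = £64.00
Next 500 kWh × £0.095 = £47.50
Remaining 1514 kWh × £0.171 = £258.89
Energy charge = £370.39; + service £14.22 = £384.61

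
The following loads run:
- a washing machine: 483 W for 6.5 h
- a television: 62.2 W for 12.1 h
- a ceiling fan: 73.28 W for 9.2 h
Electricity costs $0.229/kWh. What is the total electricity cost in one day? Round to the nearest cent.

$1.05

washing machine: 483 W × 6.5 h = 3,140 Wh = 3.139 kWh
television: 62.2 W × 12.1 h = 753 Wh = 0.7526 kWh
ceiling fan: 73.28 W × 9.2 h = 674 Wh = 0.6742 kWh
Total energy = 3.139 + 0.7526 + 0.6742 = 4.566 kWh
Cost = 4.566 kWh × $0.229 = $1.05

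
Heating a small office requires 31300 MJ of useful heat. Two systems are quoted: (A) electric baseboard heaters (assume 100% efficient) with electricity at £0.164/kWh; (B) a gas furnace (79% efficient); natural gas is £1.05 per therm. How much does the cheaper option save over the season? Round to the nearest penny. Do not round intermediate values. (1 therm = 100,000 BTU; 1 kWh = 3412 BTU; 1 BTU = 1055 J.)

£1031.70

Heat load = 31300 MJ = 31,300,000,000 J / 1055 = 29,668,246 BTU
Gas: input = 29,668,246 / 0.79 = 37,554,742 BTU = 375.5 therm → 375.5 × £1.05 = £394.32
Electric: 29,668,246 BTU / 3412 = 8,695 kWh → × £0.164 = £1,426.02
Difference = |£394.32 − £1,426.02| = £1,031.70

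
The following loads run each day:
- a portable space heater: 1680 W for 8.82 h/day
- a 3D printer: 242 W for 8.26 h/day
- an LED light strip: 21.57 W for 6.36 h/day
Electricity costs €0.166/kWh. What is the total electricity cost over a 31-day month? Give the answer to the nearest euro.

portable space heater: 1680 W × 8.82 h × 31 d = 459,346 Wh = 459.3 kWh
3D printer: 242 W × 8.26 h × 31 d = 61,967 Wh = 61.97 kWh
LED light strip: 21.57 W × 6.36 h × 31 d = 4,253 Wh = 4.253 kWh
Total energy = 459.3 + 61.97 + 4.253 = 525.6 kWh
Cost = 525.6 kWh × €0.166 = €87.24 ≈ €87

€87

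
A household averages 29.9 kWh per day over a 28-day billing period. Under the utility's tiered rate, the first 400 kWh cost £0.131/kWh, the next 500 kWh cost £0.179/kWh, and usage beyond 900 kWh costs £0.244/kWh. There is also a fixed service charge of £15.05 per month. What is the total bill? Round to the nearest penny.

Usage = 29.9 kWh/day × 28 days = 837.2 kWh
First 400 kWh × £0.131 = £52.40
Next 437.2 kWh × £0.179 = £78.26
Remaining tier: 0 kWh (not reached)
Energy charge = £130.66; + service £15.05 = £145.71

£145.71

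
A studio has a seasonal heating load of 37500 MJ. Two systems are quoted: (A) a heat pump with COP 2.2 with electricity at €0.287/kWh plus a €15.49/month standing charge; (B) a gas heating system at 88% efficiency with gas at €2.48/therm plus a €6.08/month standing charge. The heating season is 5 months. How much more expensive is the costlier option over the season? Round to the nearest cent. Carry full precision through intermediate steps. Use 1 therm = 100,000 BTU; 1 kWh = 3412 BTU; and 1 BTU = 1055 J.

€404.36

Heat load = 37500 MJ = 37,500,000,000 J / 1055 = 35,545,024 BTU
Gas: input = 35,545,024 / 0.88 = 40,392,072 BTU = 403.9 therm → 403.9 × €2.48 = €1,001.72; + 5 × €6.08 standing = €1,032.12
Heat pump: 35,545,024 BTU / 3412 = 10,420 kWh heat; / 2.2 = 4,735 kWh in → × €0.287 = €1,359.03; + 5 × €15.49 standing = €1,436.48
Difference = |€1,032.12 − €1,436.48| = €404.36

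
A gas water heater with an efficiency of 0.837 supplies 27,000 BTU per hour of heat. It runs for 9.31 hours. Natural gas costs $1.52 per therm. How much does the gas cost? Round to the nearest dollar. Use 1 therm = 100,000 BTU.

Heat delivered = 27,000 BTU/h × 9.31 h = 251,370 BTU
Gas input = 251,370 / 0.837 = 300,323 BTU
= 300,323 / 100,000 = 3.003 therm
Cost = 3.003 × $1.52/therm = $4.56 ≈ $5

$5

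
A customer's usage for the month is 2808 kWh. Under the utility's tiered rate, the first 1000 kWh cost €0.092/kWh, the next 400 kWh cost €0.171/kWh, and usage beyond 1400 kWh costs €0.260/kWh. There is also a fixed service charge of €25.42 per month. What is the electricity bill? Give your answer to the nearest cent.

€551.90

First 1000 kWh × €0.092 = €92.00
Next 400 kWh × €0.171 = €68.40
Remaining 1408 kWh × €0.260 = €366.08
Energy charge = €526.48; + service €25.42 = €551.90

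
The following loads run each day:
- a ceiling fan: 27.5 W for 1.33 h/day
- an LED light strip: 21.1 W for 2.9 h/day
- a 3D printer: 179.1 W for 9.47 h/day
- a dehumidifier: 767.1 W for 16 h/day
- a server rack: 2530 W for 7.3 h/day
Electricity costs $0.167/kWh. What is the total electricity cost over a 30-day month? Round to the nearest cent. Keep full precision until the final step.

$163.01

ceiling fan: 27.5 W × 1.33 h × 30 d = 1,097 Wh = 1.097 kWh
LED light strip: 21.1 W × 2.9 h × 30 d = 1,836 Wh = 1.836 kWh
3D printer: 179.1 W × 9.47 h × 30 d = 50,882 Wh = 50.88 kWh
dehumidifier: 767.1 W × 16 h × 30 d = 368,208 Wh = 368.2 kWh
server rack: 2530 W × 7.3 h × 30 d = 554,070 Wh = 554.1 kWh
Total energy = 1.097 + 1.836 + 50.88 + 368.2 + 554.1 = 976.1 kWh
Cost = 976.1 kWh × $0.167 = $163.01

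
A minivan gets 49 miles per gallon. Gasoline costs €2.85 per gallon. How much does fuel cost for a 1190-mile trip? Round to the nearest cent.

€69.21

Fuel = 1190 mi / 49 mpg = 24.29 gal
Cost = 24.29 gal × €2.85/gal = €69.21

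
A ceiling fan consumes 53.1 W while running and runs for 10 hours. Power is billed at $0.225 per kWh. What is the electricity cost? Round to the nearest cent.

Energy = 53.1 W × 10 h = 531 Wh = 0.531 kWh
Cost = 0.531 kWh × $0.225/kWh = $0.12

$0.12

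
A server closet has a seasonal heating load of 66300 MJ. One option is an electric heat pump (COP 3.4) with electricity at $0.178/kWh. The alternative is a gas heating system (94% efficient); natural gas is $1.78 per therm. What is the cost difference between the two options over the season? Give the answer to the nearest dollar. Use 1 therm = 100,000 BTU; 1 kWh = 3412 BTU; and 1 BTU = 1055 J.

Heat load = 66300 MJ = 66,300,000,000 J / 1055 = 62,843,602 BTU
Gas: input = 62,843,602 / 0.94 = 66,854,896 BTU = 668.5 therm → 668.5 × $1.78 = $1,190.02
Heat pump: 62,843,602 BTU / 3412 = 18,420 kWh heat; / 3.4 = 5,417 kWh in → × $0.178 = $964.26
Difference = |$1,190.02 − $964.26| = $225.76 ≈ $226

$226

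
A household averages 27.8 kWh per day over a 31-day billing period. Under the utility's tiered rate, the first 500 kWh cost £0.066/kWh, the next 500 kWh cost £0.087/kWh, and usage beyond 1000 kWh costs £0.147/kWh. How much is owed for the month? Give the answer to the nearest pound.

£64

Usage = 27.8 kWh/day × 31 days = 861.8 kWh
First 500 kWh × £0.066 = £33.00
Next 361.8 kWh × £0.087 = £31.48
Remaining tier: 0 kWh (not reached)
Total = £64.48 ≈ £64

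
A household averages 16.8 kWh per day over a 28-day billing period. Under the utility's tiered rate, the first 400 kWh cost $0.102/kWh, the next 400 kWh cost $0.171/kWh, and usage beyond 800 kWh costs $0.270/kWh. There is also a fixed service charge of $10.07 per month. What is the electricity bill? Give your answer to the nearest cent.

Usage = 16.8 kWh/day × 28 days = 470.4 kWh
First 400 kWh × $0.102 = $40.80
Next 70.4 kWh × $0.171 = $12.04
Remaining tier: 0 kWh (not reached)
Energy charge = $52.84; + service $10.07 = $62.91

$62.91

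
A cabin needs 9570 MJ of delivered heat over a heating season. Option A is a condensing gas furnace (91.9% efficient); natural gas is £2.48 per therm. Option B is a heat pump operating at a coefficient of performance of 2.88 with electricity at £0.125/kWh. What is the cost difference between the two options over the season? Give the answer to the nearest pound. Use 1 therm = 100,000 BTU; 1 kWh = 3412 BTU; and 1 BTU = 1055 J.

Heat load = 9570 MJ = 9,570,000,000 J / 1055 = 9,071,090 BTU
Gas: input = 9,071,090 / 0.919 = 9,870,609 BTU = 98.71 therm → 98.71 × £2.48 = £244.79
Heat pump: 9,071,090 BTU / 3412 = 2,659 kWh heat; / 2.88 = 923.1 kWh in → × £0.125 = £115.39
Difference = |£244.79 − £115.39| = £129.40 ≈ £129

£129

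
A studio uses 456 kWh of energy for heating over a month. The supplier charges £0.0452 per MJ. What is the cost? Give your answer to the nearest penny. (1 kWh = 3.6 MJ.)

£74.20

456 kWh × (3.6 MJ/kWh) = 1,642 MJ
Cost = 1,642 MJ × £0.0452/MJ = £74.20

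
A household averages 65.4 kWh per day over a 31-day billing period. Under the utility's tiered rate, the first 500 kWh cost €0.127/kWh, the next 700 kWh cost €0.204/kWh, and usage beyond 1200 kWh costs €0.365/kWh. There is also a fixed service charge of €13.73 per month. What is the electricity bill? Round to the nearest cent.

Usage = 65.4 kWh/day × 31 days = 2027.4 kWh
First 500 kWh × €0.127 = €63.50
Next 700 kWh × €0.204 = €142.80
Remaining 827.4 kWh × €0.365 = €302.00
Energy charge = €508.30; + service €13.73 = €522.03

€522.03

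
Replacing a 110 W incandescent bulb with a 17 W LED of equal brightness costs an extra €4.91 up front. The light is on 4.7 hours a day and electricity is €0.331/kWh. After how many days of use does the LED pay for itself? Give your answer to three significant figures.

33.9 days

Power saved = 110 − 17 = 93 W
Daily energy saved = 93 W × 4.7 h = 437.1 Wh = 0.4371 kWh
Daily savings = 0.4371 × €0.331 = €0.1447
Payback = €4.91 / €0.1447 per day = 33.94 days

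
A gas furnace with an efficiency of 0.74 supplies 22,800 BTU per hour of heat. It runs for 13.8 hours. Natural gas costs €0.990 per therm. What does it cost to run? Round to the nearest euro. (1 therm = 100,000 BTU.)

€4

Heat delivered = 22,800 BTU/h × 13.8 h = 314,640 BTU
Gas input = 314,640 / 0.74 = 425,189 BTU
= 425,189 / 100,000 = 4.252 therm
Cost = 4.252 × €0.990/therm = €4.21 ≈ €4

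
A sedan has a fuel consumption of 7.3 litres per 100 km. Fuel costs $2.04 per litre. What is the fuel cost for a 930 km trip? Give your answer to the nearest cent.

Fuel = 7.3 L/100 km × 930 km / 100 = 67.89 L
Cost = 67.89 L × $2.04/L = $138.50

$138.50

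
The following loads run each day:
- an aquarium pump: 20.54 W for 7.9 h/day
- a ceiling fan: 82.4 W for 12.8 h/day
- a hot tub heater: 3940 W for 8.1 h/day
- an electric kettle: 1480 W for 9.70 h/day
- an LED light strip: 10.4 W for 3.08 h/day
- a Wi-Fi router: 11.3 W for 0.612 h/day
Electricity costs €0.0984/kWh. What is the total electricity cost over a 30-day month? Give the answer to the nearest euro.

aquarium pump: 20.54 W × 7.9 h × 30 d = 4,868 Wh = 4.868 kWh
ceiling fan: 82.4 W × 12.8 h × 30 d = 31,642 Wh = 31.64 kWh
hot tub heater: 3940 W × 8.1 h × 30 d = 957,420 Wh = 957.4 kWh
electric kettle: 1480 W × 9.70 h × 30 d = 430,680 Wh = 430.7 kWh
LED light strip: 10.4 W × 3.08 h × 30 d = 961 Wh = 0.961 kWh
Wi-Fi router: 11.3 W × 0.612 h × 30 d = 207 Wh = 0.2075 kWh
Total energy = 4.868 + 31.64 + 957.4 + 430.7 + 0.961 + 0.2075 = 1,426 kWh
Cost = 1,426 kWh × €0.0984 = €140.30 ≈ €140

€140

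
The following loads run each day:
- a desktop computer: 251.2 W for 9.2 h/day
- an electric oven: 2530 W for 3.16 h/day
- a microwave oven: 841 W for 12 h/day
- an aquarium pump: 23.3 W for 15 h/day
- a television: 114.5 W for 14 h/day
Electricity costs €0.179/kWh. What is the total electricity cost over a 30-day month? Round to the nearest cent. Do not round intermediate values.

€120.02

desktop computer: 251.2 W × 9.2 h × 30 d = 69,331 Wh = 69.33 kWh
electric oven: 2530 W × 3.16 h × 30 d = 239,844 Wh = 239.8 kWh
microwave oven: 841 W × 12 h × 30 d = 302,760 Wh = 302.8 kWh
aquarium pump: 23.3 W × 15 h × 30 d = 10,485 Wh = 10.48 kWh
television: 114.5 W × 14 h × 30 d = 48,090 Wh = 48.09 kWh
Total energy = 69.33 + 239.8 + 302.8 + 10.48 + 48.09 = 670.5 kWh
Cost = 670.5 kWh × €0.179 = €120.02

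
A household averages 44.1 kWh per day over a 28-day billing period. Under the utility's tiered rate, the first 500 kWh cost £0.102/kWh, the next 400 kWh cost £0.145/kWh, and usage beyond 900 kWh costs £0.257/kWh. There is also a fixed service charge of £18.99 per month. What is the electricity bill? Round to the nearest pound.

£214

Usage = 44.1 kWh/day × 28 days = 1234.8 kWh
First 500 kWh × £0.102 = £51.00
Next 400 kWh × £0.145 = £58.00
Remaining 334.8 kWh × £0.257 = £86.04
Energy charge = £195.04; + service £18.99 = £214.03 ≈ £214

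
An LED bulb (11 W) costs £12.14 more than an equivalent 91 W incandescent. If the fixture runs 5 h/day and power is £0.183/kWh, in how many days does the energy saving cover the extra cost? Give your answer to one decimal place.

165.8 days

Power saved = 91 − 11 = 80 W
Daily energy saved = 80 W × 5 h = 400 Wh = 0.4 kWh
Daily savings = 0.4 × £0.183 = £0.0732
Payback = £12.14 / £0.0732 per day = 165.8 days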